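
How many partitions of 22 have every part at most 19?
p(22, parts ≤ 19) = 998

Use the recurrence p(n, m) = p(n, m−1) + p(n−m, m): either the largest part is < m (count p(n, m−1)) or the largest part is exactly m (remove one copy of m, count p(n−m, m)). With p(0, ·) = 1 this gives p(22, parts ≤ 19) = 998. (By conjugating Young diagrams, this also counts partitions of 22 into at most 19 parts.)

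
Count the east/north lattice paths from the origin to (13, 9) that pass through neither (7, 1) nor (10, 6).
Number of paths = 322196

Inclusion–exclusion. Total paths: C(22, 13) = 497420. Through P₁: C(8, 7)·C(14, 6) = 24024. Through P₂: C(16, 10)·C(6, 3) = 160160. Since P₁ is strictly southwest of P₂, a monotone path through both must visit P₁ then P₂; paths through both = C(8, 7)·C(8, 3)·C(6, 3) = 8960. Avoid both = 497420 − 24024 − 160160 + 8960 = 322196.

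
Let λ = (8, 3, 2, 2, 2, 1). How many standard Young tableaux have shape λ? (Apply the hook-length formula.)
# SYT of shape (8, 3, 2, 2, 2, 1) = 4230144

Hook-length formula: f^λ = n! / Π hook(c), product over all cells c of the Young diagram. For λ = (8, 3, 2, 2, 2, 1), n = 18 boxes. Hook lengths by row (left-to-right, top-to-bottom): [13, 11, 7, 5, 4, 3, 2, 1]; [7, 5, 1]; [5, 3]; [4, 2]; [3, 1]; [1]. Product of hooks = 1513512000. So f^λ = 18! / 1513512000 = 6402373705728000 / 1513512000 = 4230144.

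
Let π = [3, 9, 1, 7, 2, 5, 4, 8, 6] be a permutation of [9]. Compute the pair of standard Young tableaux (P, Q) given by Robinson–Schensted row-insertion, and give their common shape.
P = [1, 2, 4, 6] / [3, 5, 8] / [7] / [9];  Q = [1, 2, 6, 8] / [3, 4, 9] / [5] / [7];  common shape = (4, 3, 1, 1)

Row-insert the values π_1, π_2, … into P one at a time, bumping the leftmost entry strictly greater than the inserted value down to the next row. The recording tableau Q records, in position (i, j), the step at which that cell was added to P.
  Insert 3 (step 1): P = [3];  Q = [1]
  Insert 9 (step 2): P = [3, 9];  Q = [1, 2]
  Insert 1 (step 3): P = [1, 9] / [3];  Q = [1, 2] / [3]
  Insert 7 (step 4): P = [1, 7] / [3, 9];  Q = [1, 2] / [3, 4]
  Insert 2 (step 5): P = [1, 2] / [3, 7] / [9];  Q = [1, 2] / [3, 4] / [5]
  Insert 5 (step 6): P = [1, 2, 5] / [3, 7] / [9];  Q = [1, 2, 6] / [3, 4] / [5]
  Insert 4 (step 7): P = [1, 2, 4] / [3, 5] / [7] / [9];  Q = [1, 2, 6] / [3, 4] / [5] / [7]
  Insert 8 (step 8): P = [1, 2, 4, 8] / [3, 5] / [7] / [9];  Q = [1, 2, 6, 8] / [3, 4] / [5] / [7]
  Insert 6 (step 9): P = [1, 2, 4, 6] / [3, 5, 8] / [7] / [9];  Q = [1, 2, 6, 8] / [3, 4, 9] / [5] / [7]
Final shape: (4, 3, 1, 1).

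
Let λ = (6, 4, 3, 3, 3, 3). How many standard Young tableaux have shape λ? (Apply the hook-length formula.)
# SYT of shape (6, 4, 3, 3, 3, 3) = 407386980

Hook-length formula: f^λ = n! / Π hook(c), product over all cells c of the Young diagram. For λ = (6, 4, 3, 3, 3, 3), n = 22 boxes. Hook lengths by row (left-to-right, top-to-bottom): [11, 10, 9, 4, 2, 1]; [8, 7, 6, 1]; [6, 5, 4]; [5, 4, 3]; [4, 3, 2]; [3, 2, 1]. Product of hooks = 2759049216000. So f^λ = 22! / 2759049216000 = 1124000727777607680000 / 2759049216000 = 407386980.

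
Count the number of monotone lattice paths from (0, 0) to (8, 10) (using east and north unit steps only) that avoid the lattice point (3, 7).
Number of paths = 37038

Total paths from (0, 0) to (8, 10): C(18, 8) = 43758. Paths through (3, 7): (paths (0, 0) → (3, 7)) × (paths (3, 7) → (8, 10)) = C(10, 3) · C(8, 5) = 120 · 56 = 6720. Avoidance count = 43758 − 6720 = 37038.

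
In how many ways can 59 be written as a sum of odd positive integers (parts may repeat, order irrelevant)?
p_odd(59) = 9792

Enumerate partitions using only odd parts via the recurrence o(n, m) = o(n, m−2) + o(n−m, m) over odd m, starting from the largest odd part ≤ n. This gives p_odd(59) = 9792. (Euler's theorem: equals the count of distinct-part partitions.)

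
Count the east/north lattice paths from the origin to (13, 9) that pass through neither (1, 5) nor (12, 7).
Number of paths = 336740

Inclusion–exclusion. Total paths: C(22, 13) = 497420. Through P₁: C(6, 1)·C(16, 12) = 10920. Through P₂: C(19, 12)·C(3, 1) = 151164. Since P₁ is strictly southwest of P₂, a monotone path through both must visit P₁ then P₂; paths through both = C(6, 1)·C(13, 11)·C(3, 1) = 1404. Avoid both = 497420 − 10920 − 151164 + 1404 = 336740.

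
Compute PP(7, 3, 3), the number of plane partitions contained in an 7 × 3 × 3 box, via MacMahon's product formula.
PP(7, 3, 3) = 108900

Evaluate the triple product over i = 1..7, j = 1..3, k = 1..3. The factors are (2/1) · (3/2) · (4/3) · (3/2) · (4/3) · (5/4) · (4/3) · (5/4) · … (63 factors total). The numerators and denominators telescope so the product is an integer; carrying out the multiplication exactly gives PP(7, 3, 3) = 108900.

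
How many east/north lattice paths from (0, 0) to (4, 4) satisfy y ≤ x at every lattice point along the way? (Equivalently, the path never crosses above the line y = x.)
Number of paths = 14

By the reflection principle (André's argument), the number of monotone paths to (4, 4) with n ≤ m that never go above y = x is C(8, 4) − C(8, 5) = 70 − 56 = 14.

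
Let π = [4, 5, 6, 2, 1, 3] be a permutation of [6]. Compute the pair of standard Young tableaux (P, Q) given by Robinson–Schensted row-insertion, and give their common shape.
P = [1, 3, 6] / [2, 5] / [4];  Q = [1, 2, 3] / [4, 6] / [5];  common shape = (3, 2, 1)

Row-insert the values π_1, π_2, … into P one at a time, bumping the leftmost entry strictly greater than the inserted value down to the next row. The recording tableau Q records, in position (i, j), the step at which that cell was added to P.
  Insert 4 (step 1): P = [4];  Q = [1]
  Insert 5 (step 2): P = [4, 5];  Q = [1, 2]
  Insert 6 (step 3): P = [4, 5, 6];  Q = [1, 2, 3]
  Insert 2 (step 4): P = [2, 5, 6] / [4];  Q = [1, 2, 3] / [4]
  Insert 1 (step 5): P = [1, 5, 6] / [2] / [4];  Q = [1, 2, 3] / [4] / [5]
  Insert 3 (step 6): P = [1, 3, 6] / [2, 5] / [4];  Q = [1, 2, 3] / [4, 6] / [5]
Final shape: (3, 2, 1).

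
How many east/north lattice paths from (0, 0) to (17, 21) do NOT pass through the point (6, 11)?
Number of paths = 24415930164

Total paths from (0, 0) to (17, 21): C(38, 17) = 28781143380. Paths through (6, 11): (paths (0, 0) → (6, 11)) × (paths (6, 11) → (17, 21)) = C(17, 6) · C(21, 11) = 12376 · 352716 = 4365213216. Avoidance count = 28781143380 − 4365213216 = 24415930164.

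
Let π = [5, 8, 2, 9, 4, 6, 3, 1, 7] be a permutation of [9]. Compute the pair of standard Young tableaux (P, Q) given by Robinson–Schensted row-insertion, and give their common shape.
P = [1, 3, 6, 7] / [2, 8, 9] / [4] / [5];  Q = [1, 2, 4, 9] / [3, 5, 6] / [7] / [8];  common shape = (4, 3, 1, 1)

Row-insert the values π_1, π_2, … into P one at a time, bumping the leftmost entry strictly greater than the inserted value down to the next row. The recording tableau Q records, in position (i, j), the step at which that cell was added to P.
  Insert 5 (step 1): P = [5];  Q = [1]
  Insert 8 (step 2): P = [5, 8];  Q = [1, 2]
  Insert 2 (step 3): P = [2, 8] / [5];  Q = [1, 2] / [3]
  Insert 9 (step 4): P = [2, 8, 9] / [5];  Q = [1, 2, 4] / [3]
  Insert 4 (step 5): P = [2, 4, 9] / [5, 8];  Q = [1, 2, 4] / [3, 5]
  Insert 6 (step 6): P = [2, 4, 6] / [5, 8, 9];  Q = [1, 2, 4] / [3, 5, 6]
  Insert 3 (step 7): P = [2, 3, 6] / [4, 8, 9] / [5];  Q = [1, 2, 4] / [3, 5, 6] / [7]
  Insert 1 (step 8): P = [1, 3, 6] / [2, 8, 9] / [4] / [5];  Q = [1, 2, 4] / [3, 5, 6] / [7] / [8]
  Insert 7 (step 9): P = [1, 3, 6, 7] / [2, 8, 9] / [4] / [5];  Q = [1, 2, 4, 9] / [3, 5, 6] / [7] / [8]
Final shape: (4, 3, 1, 1).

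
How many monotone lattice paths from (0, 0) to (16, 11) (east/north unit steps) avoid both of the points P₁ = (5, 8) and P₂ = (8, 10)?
Number of paths = 12291435

Inclusion–exclusion. Total paths: C(27, 16) = 13037895. Through P₁: C(13, 5)·C(14, 11) = 468468. Through P₂: C(18, 8)·C(9, 8) = 393822. Since P₁ is strictly southwest of P₂, a monotone path through both must visit P₁ then P₂; paths through both = C(13, 5)·C(5, 3)·C(9, 8) = 115830. Avoid both = 13037895 − 468468 − 393822 + 115830 = 12291435.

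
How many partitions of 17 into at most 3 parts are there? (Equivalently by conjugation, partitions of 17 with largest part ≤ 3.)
p(17, parts ≤ 3) = 33

Use the recurrence p(n, m) = p(n, m−1) + p(n−m, m): either the largest part is < m (count p(n, m−1)) or the largest part is exactly m (remove one copy of m, count p(n−m, m)). With p(0, ·) = 1 this gives p(17, parts ≤ 3) = 33. (By conjugating Young diagrams, this also counts partitions of 17 into at most 3 parts.)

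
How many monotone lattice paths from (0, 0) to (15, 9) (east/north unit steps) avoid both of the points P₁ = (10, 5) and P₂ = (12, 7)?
Number of paths = 605426

Inclusion–exclusion. Total paths: C(24, 15) = 1307504. Through P₁: C(15, 10)·C(9, 5) = 378378. Through P₂: C(19, 12)·C(5, 3) = 503880. Since P₁ is strictly southwest of P₂, a monotone path through both must visit P₁ then P₂; paths through both = C(15, 10)·C(4, 2)·C(5, 3) = 180180. Avoid both = 1307504 − 378378 − 503880 + 180180 = 605426.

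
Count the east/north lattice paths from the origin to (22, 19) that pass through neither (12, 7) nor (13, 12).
Number of paths = 156046671872

Inclusion–exclusion. Total paths: C(41, 22) = 244662670200. Through P₁: C(19, 12)·C(22, 10) = 32583198648. Through P₂: C(25, 13)·C(16, 9) = 59491432000. Since P₁ is strictly southwest of P₂, a monotone path through both must visit P₁ then P₂; paths through both = C(19, 12)·C(6, 1)·C(16, 9) = 3458632320. Avoid both = 244662670200 − 32583198648 − 59491432000 + 3458632320 = 156046671872.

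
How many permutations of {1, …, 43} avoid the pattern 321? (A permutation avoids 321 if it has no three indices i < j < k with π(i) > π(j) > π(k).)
C_43 = 150853479205085351660700

These 321-avoiding permutations are counted by the Catalan number C_n = (1/(n + 1)) · C(2n, n). For n = 43: C_43 = (1/44) · C(86, 43) = 6637553085023755473070800/44 = 150853479205085351660700.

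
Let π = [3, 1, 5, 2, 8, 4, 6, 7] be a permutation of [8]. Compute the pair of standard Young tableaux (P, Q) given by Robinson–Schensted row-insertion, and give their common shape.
P = [1, 2, 4, 6, 7] / [3, 5, 8];  Q = [1, 3, 5, 7, 8] / [2, 4, 6];  common shape = (5, 3)

Row-insert the values π_1, π_2, … into P one at a time, bumping the leftmost entry strictly greater than the inserted value down to the next row. The recording tableau Q records, in position (i, j), the step at which that cell was added to P.
  Insert 3 (step 1): P = [3];  Q = [1]
  Insert 1 (step 2): P = [1] / [3];  Q = [1] / [2]
  Insert 5 (step 3): P = [1, 5] / [3];  Q = [1, 3] / [2]
  Insert 2 (step 4): P = [1, 2] / [3, 5];  Q = [1, 3] / [2, 4]
  Insert 8 (step 5): P = [1, 2, 8] / [3, 5];  Q = [1, 3, 5] / [2, 4]
  Insert 4 (step 6): P = [1, 2, 4] / [3, 5, 8];  Q = [1, 3, 5] / [2, 4, 6]
  Insert 6 (step 7): P = [1, 2, 4, 6] / [3, 5, 8];  Q = [1, 3, 5, 7] / [2, 4, 6]
  Insert 7 (step 8): P = [1, 2, 4, 6, 7] / [3, 5, 8];  Q = [1, 3, 5, 7, 8] / [2, 4, 6]
Final shape: (5, 3).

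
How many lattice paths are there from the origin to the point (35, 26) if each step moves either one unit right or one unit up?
Number of paths = 121801604478231762

A monotone lattice path from (0, 0) to (35, 26) consists of 35 east steps and 26 north steps in some order, so it is determined by which 35 of the 61 steps are east. The count is C(61, 35) = 121801604478231762.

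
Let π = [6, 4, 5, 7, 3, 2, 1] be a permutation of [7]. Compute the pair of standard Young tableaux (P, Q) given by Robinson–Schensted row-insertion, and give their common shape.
P = [1, 5, 7] / [2] / [3] / [4] / [6];  Q = [1, 3, 4] / [2] / [5] / [6] / [7];  common shape = (3, 1, 1, 1, 1)

Row-insert the values π_1, π_2, … into P one at a time, bumping the leftmost entry strictly greater than the inserted value down to the next row. The recording tableau Q records, in position (i, j), the step at which that cell was added to P.
  Insert 6 (step 1): P = [6];  Q = [1]
  Insert 4 (step 2): P = [4] / [6];  Q = [1] / [2]
  Insert 5 (step 3): P = [4, 5] / [6];  Q = [1, 3] / [2]
  Insert 7 (step 4): P = [4, 5, 7] / [6];  Q = [1, 3, 4] / [2]
  Insert 3 (step 5): P = [3, 5, 7] / [4] / [6];  Q = [1, 3, 4] / [2] / [5]
  Insert 2 (step 6): P = [2, 5, 7] / [3] / [4] / [6];  Q = [1, 3, 4] / [2] / [5] / [6]
  Insert 1 (step 7): P = [1, 5, 7] / [2] / [3] / [4] / [6];  Q = [1, 3, 4] / [2] / [5] / [6] / [7]
Final shape: (3, 1, 1, 1, 1).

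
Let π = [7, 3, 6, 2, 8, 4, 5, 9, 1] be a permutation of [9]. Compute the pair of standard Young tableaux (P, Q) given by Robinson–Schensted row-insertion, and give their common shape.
P = [1, 4, 5, 9] / [2, 6, 8] / [3] / [7];  Q = [1, 3, 5, 8] / [2, 6, 7] / [4] / [9];  common shape = (4, 3, 1, 1)

Row-insert the values π_1, π_2, … into P one at a time, bumping the leftmost entry strictly greater than the inserted value down to the next row. The recording tableau Q records, in position (i, j), the step at which that cell was added to P.
  Insert 7 (step 1): P = [7];  Q = [1]
  Insert 3 (step 2): P = [3] / [7];  Q = [1] / [2]
  Insert 6 (step 3): P = [3, 6] / [7];  Q = [1, 3] / [2]
  Insert 2 (step 4): P = [2, 6] / [3] / [7];  Q = [1, 3] / [2] / [4]
  Insert 8 (step 5): P = [2, 6, 8] / [3] / [7];  Q = [1, 3, 5] / [2] / [4]
  Insert 4 (step 6): P = [2, 4, 8] / [3, 6] / [7];  Q = [1, 3, 5] / [2, 6] / [4]
  Insert 5 (step 7): P = [2, 4, 5] / [3, 6, 8] / [7];  Q = [1, 3, 5] / [2, 6, 7] / [4]
  Insert 9 (step 8): P = [2, 4, 5, 9] / [3, 6, 8] / [7];  Q = [1, 3, 5, 8] / [2, 6, 7] / [4]
  Insert 1 (step 9): P = [1, 4, 5, 9] / [2, 6, 8] / [3] / [7];  Q = [1, 3, 5, 8] / [2, 6, 7] / [4] / [9]
Final shape: (4, 3, 1, 1).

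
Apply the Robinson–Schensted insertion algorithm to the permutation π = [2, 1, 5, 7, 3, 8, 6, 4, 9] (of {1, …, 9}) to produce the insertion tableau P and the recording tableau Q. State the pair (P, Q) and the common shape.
P = [1, 3, 4, 8, 9] / [2, 5, 6] / [7];  Q = [1, 3, 4, 6, 9] / [2, 5, 7] / [8];  common shape = (5, 3, 1)

Row-insert the values π_1, π_2, … into P one at a time, bumping the leftmost entry strictly greater than the inserted value down to the next row. The recording tableau Q records, in position (i, j), the step at which that cell was added to P.
  Insert 2 (step 1): P = [2];  Q = [1]
  Insert 1 (step 2): P = [1] / [2];  Q = [1] / [2]
  Insert 5 (step 3): P = [1, 5] / [2];  Q = [1, 3] / [2]
  Insert 7 (step 4): P = [1, 5, 7] / [2];  Q = [1, 3, 4] / [2]
  Insert 3 (step 5): P = [1, 3, 7] / [2, 5];  Q = [1, 3, 4] / [2, 5]
  Insert 8 (step 6): P = [1, 3, 7, 8] / [2, 5];  Q = [1, 3, 4, 6] / [2, 5]
  Insert 6 (step 7): P = [1, 3, 6, 8] / [2, 5, 7];  Q = [1, 3, 4, 6] / [2, 5, 7]
  Insert 4 (step 8): P = [1, 3, 4, 8] / [2, 5, 6] / [7];  Q = [1, 3, 4, 6] / [2, 5, 7] / [8]
  Insert 9 (step 9): P = [1, 3, 4, 8, 9] / [2, 5, 6] / [7];  Q = [1, 3, 4, 6, 9] / [2, 5, 7] / [8]
Final shape: (5, 3, 1).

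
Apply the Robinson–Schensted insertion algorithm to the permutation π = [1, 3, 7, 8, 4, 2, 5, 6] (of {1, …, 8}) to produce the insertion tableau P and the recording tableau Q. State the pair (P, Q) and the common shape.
P = [1, 2, 4, 5, 6] / [3, 8] / [7];  Q = [1, 2, 3, 4, 8] / [5, 7] / [6];  common shape = (5, 2, 1)

Row-insert the values π_1, π_2, … into P one at a time, bumping the leftmost entry strictly greater than the inserted value down to the next row. The recording tableau Q records, in position (i, j), the step at which that cell was added to P.
  Insert 1 (step 1): P = [1];  Q = [1]
  Insert 3 (step 2): P = [1, 3];  Q = [1, 2]
  Insert 7 (step 3): P = [1, 3, 7];  Q = [1, 2, 3]
  Insert 8 (step 4): P = [1, 3, 7, 8];  Q = [1, 2, 3, 4]
  Insert 4 (step 5): P = [1, 3, 4, 8] / [7];  Q = [1, 2, 3, 4] / [5]
  Insert 2 (step 6): P = [1, 2, 4, 8] / [3] / [7];  Q = [1, 2, 3, 4] / [5] / [6]
  Insert 5 (step 7): P = [1, 2, 4, 5] / [3, 8] / [7];  Q = [1, 2, 3, 4] / [5, 7] / [6]
  Insert 6 (step 8): P = [1, 2, 4, 5, 6] / [3, 8] / [7];  Q = [1, 2, 3, 4, 8] / [5, 7] / [6]
Final shape: (5, 2, 1).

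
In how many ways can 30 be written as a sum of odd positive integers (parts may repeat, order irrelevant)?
p_odd(30) = 296

Enumerate partitions using only odd parts via the recurrence o(n, m) = o(n, m−2) + o(n−m, m) over odd m, starting from the largest odd part ≤ n. This gives p_odd(30) = 296. (Euler's theorem: equals the count of distinct-part partitions.)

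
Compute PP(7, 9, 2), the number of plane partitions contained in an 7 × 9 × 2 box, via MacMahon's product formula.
PP(7, 9, 2) = 27810640

Evaluate the triple product over i = 1..7, j = 1..9, k = 1..2. The factors are (2/1) · (3/2) · (3/2) · (4/3) · (4/3) · (5/4) · (5/4) · (6/5) · … (126 factors total). The numerators and denominators telescope so the product is an integer; carrying out the multiplication exactly gives PP(7, 9, 2) = 27810640.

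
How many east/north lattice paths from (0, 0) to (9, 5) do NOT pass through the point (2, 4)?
Number of paths = 1882

Total paths from (0, 0) to (9, 5): C(14, 9) = 2002. Paths through (2, 4): (paths (0, 0) → (2, 4)) × (paths (2, 4) → (9, 5)) = C(6, 2) · C(8, 7) = 15 · 8 = 120. Avoidance count = 2002 − 120 = 1882.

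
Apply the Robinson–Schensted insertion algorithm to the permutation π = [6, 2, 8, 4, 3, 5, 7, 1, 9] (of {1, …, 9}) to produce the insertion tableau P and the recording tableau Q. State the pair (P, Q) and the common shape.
P = [1, 3, 5, 7, 9] / [2, 8] / [4] / [6];  Q = [1, 3, 6, 7, 9] / [2, 4] / [5] / [8];  common shape = (5, 2, 1, 1)

Row-insert the values π_1, π_2, … into P one at a time, bumping the leftmost entry strictly greater than the inserted value down to the next row. The recording tableau Q records, in position (i, j), the step at which that cell was added to P.
  Insert 6 (step 1): P = [6];  Q = [1]
  Insert 2 (step 2): P = [2] / [6];  Q = [1] / [2]
  Insert 8 (step 3): P = [2, 8] / [6];  Q = [1, 3] / [2]
  Insert 4 (step 4): P = [2, 4] / [6, 8];  Q = [1, 3] / [2, 4]
  Insert 3 (step 5): P = [2, 3] / [4, 8] / [6];  Q = [1, 3] / [2, 4] / [5]
  Insert 5 (step 6): P = [2, 3, 5] / [4, 8] / [6];  Q = [1, 3, 6] / [2, 4] / [5]
  Insert 7 (step 7): P = [2, 3, 5, 7] / [4, 8] / [6];  Q = [1, 3, 6, 7] / [2, 4] / [5]
  Insert 1 (step 8): P = [1, 3, 5, 7] / [2, 8] / [4] / [6];  Q = [1, 3, 6, 7] / [2, 4] / [5] / [8]
  Insert 9 (step 9): P = [1, 3, 5, 7, 9] / [2, 8] / [4] / [6];  Q = [1, 3, 6, 7, 9] / [2, 4] / [5] / [8]
Final shape: (5, 2, 1, 1).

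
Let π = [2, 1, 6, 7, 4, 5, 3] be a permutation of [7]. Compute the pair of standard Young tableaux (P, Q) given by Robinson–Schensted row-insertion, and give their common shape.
P = [1, 3, 5] / [2, 4, 7] / [6];  Q = [1, 3, 4] / [2, 5, 6] / [7];  common shape = (3, 3, 1)

Row-insert the values π_1, π_2, … into P one at a time, bumping the leftmost entry strictly greater than the inserted value down to the next row. The recording tableau Q records, in position (i, j), the step at which that cell was added to P.
  Insert 2 (step 1): P = [2];  Q = [1]
  Insert 1 (step 2): P = [1] / [2];  Q = [1] / [2]
  Insert 6 (step 3): P = [1, 6] / [2];  Q = [1, 3] / [2]
  Insert 7 (step 4): P = [1, 6, 7] / [2];  Q = [1, 3, 4] / [2]
  Insert 4 (step 5): P = [1, 4, 7] / [2, 6];  Q = [1, 3, 4] / [2, 5]
  Insert 5 (step 6): P = [1, 4, 5] / [2, 6, 7];  Q = [1, 3, 4] / [2, 5, 6]
  Insert 3 (step 7): P = [1, 3, 5] / [2, 4, 7] / [6];  Q = [1, 3, 4] / [2, 5, 6] / [7]
Final shape: (3, 3, 1).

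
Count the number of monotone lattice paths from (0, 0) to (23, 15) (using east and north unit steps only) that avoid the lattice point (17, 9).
Number of paths = 12584202360

Total paths from (0, 0) to (23, 15): C(38, 23) = 15471286560. Paths through (17, 9): (paths (0, 0) → (17, 9)) × (paths (17, 9) → (23, 15)) = C(26, 17) · C(12, 6) = 3124550 · 924 = 2887084200. Avoidance count = 15471286560 − 2887084200 = 12584202360.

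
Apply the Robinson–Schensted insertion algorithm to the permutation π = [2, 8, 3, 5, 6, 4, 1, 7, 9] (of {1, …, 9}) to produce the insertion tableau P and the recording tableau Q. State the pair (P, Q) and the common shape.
P = [1, 3, 4, 6, 7, 9] / [2] / [5] / [8];  Q = [1, 2, 4, 5, 8, 9] / [3] / [6] / [7];  common shape = (6, 1, 1, 1)

Row-insert the values π_1, π_2, … into P one at a time, bumping the leftmost entry strictly greater than the inserted value down to the next row. The recording tableau Q records, in position (i, j), the step at which that cell was added to P.
  Insert 2 (step 1): P = [2];  Q = [1]
  Insert 8 (step 2): P = [2, 8];  Q = [1, 2]
  Insert 3 (step 3): P = [2, 3] / [8];  Q = [1, 2] / [3]
  Insert 5 (step 4): P = [2, 3, 5] / [8];  Q = [1, 2, 4] / [3]
  Insert 6 (step 5): P = [2, 3, 5, 6] / [8];  Q = [1, 2, 4, 5] / [3]
  Insert 4 (step 6): P = [2, 3, 4, 6] / [5] / [8];  Q = [1, 2, 4, 5] / [3] / [6]
  Insert 1 (step 7): P = [1, 3, 4, 6] / [2] / [5] / [8];  Q = [1, 2, 4, 5] / [3] / [6] / [7]
  Insert 7 (step 8): P = [1, 3, 4, 6, 7] / [2] / [5] / [8];  Q = [1, 2, 4, 5, 8] / [3] / [6] / [7]
  Insert 9 (step 9): P = [1, 3, 4, 6, 7, 9] / [2] / [5] / [8];  Q = [1, 2, 4, 5, 8, 9] / [3] / [6] / [7]
Final shape: (6, 1, 1, 1).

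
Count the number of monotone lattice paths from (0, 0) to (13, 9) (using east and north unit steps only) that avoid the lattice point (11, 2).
Number of paths = 494612

Total paths from (0, 0) to (13, 9): C(22, 13) = 497420. Paths through (11, 2): (paths (0, 0) → (11, 2)) × (paths (11, 2) → (13, 9)) = C(13, 11) · C(9, 2) = 78 · 36 = 2808. Avoidance count = 497420 − 2808 = 494612.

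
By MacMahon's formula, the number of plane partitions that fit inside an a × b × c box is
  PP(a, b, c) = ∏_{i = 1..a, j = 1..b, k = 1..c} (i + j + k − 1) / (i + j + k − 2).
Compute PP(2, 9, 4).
PP(2, 9, 4) = 143143

Evaluate the triple product over i = 1..2, j = 1..9, k = 1..4. The factors are (2/1) · (3/2) · (4/3) · (5/4) · (3/2) · (4/3) · (5/4) · (6/5) · … (72 factors total). The numerators and denominators telescope so the product is an integer; carrying out the multiplication exactly gives PP(2, 9, 4) = 143143.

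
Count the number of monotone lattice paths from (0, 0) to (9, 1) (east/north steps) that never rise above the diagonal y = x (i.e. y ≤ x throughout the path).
Number of paths = 9

By the reflection principle (André's argument), the number of monotone paths to (9, 1) with n ≤ m that never go above y = x is C(10, 9) − C(10, 10) = 10 − 1 = 9.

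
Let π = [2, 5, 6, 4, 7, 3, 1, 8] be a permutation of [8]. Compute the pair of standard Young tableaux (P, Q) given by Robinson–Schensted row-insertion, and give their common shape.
P = [1, 3, 6, 7, 8] / [2] / [4] / [5];  Q = [1, 2, 3, 5, 8] / [4] / [6] / [7];  common shape = (5, 1, 1, 1)

Row-insert the values π_1, π_2, … into P one at a time, bumping the leftmost entry strictly greater than the inserted value down to the next row. The recording tableau Q records, in position (i, j), the step at which that cell was added to P.
  Insert 2 (step 1): P = [2];  Q = [1]
  Insert 5 (step 2): P = [2, 5];  Q = [1, 2]
  Insert 6 (step 3): P = [2, 5, 6];  Q = [1, 2, 3]
  Insert 4 (step 4): P = [2, 4, 6] / [5];  Q = [1, 2, 3] / [4]
  Insert 7 (step 5): P = [2, 4, 6, 7] / [5];  Q = [1, 2, 3, 5] / [4]
  Insert 3 (step 6): P = [2, 3, 6, 7] / [4] / [5];  Q = [1, 2, 3, 5] / [4] / [6]
  Insert 1 (step 7): P = [1, 3, 6, 7] / [2] / [4] / [5];  Q = [1, 2, 3, 5] / [4] / [6] / [7]
  Insert 8 (step 8): P = [1, 3, 6, 7, 8] / [2] / [4] / [5];  Q = [1, 2, 3, 5, 8] / [4] / [6] / [7]
Final shape: (5, 1, 1, 1).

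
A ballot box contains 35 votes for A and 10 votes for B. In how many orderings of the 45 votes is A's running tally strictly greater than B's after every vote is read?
Strict-lead orderings = 1772326270

Total orderings of the 45 votes with 35 for A: C(45, 35) = 3190187286. By the Bertrand ballot formula (Cycle Lemma / reflection principle), the number of orderings in which A is strictly ahead of B throughout is (p − q)/(p + q) · C(p + q, p) = (35 − 10)/(35 + 10) · 3190187286 = 1772326270.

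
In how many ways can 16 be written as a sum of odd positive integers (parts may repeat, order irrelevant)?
p_odd(16) = 32

Partitions of 16 using only odd parts 1, 3, 5, …: 15+1, 13+3, 13+1+1+1, 11+5, 11+3+1+1, 11+1+1+1+1+1, 9+7, 9+5+1+1, 9+3+3+1, 9+3+1+1+1+1, 9+1+1+1+1+1+1+1, 7+7+1+1, 7+5+3+1, 7+5+1+1+1+1, 7+3+3+3, 7+3+3+1+1+1, 7+3+1+1+1+1+1+1, 7+1+1+1+1+1+1+1+1+1, 5+5+5+1, 5+5+3+3, 5+5+3+1+1+1, 5+5+1+1+1+1+1+1, 5+3+3+3+1+1, 5+3+3+1+1+1+1+1, 5+3+1+1+1+1+1+1+1+1, 5+1+1+1+1+1+1+1+1+1+1+1, 3+3+3+3+3+1, 3+3+3+3+1+1+1+1, 3+3+3+1+1+1+1+1+1+1, 3+3+1+1+1+1+1+1+1+1+1+1, … (32 total). There are 32. (Euler: this equals q(16), the number of distinct-part partitions.)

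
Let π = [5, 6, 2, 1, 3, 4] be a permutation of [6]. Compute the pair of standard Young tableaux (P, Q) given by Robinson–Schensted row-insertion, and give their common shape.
P = [1, 3, 4] / [2, 6] / [5];  Q = [1, 2, 6] / [3, 5] / [4];  common shape = (3, 2, 1)

Row-insert the values π_1, π_2, … into P one at a time, bumping the leftmost entry strictly greater than the inserted value down to the next row. The recording tableau Q records, in position (i, j), the step at which that cell was added to P.
  Insert 5 (step 1): P = [5];  Q = [1]
  Insert 6 (step 2): P = [5, 6];  Q = [1, 2]
  Insert 2 (step 3): P = [2, 6] / [5];  Q = [1, 2] / [3]
  Insert 1 (step 4): P = [1, 6] / [2] / [5];  Q = [1, 2] / [3] / [4]
  Insert 3 (step 5): P = [1, 3] / [2, 6] / [5];  Q = [1, 2] / [3, 5] / [4]
  Insert 4 (step 6): P = [1, 3, 4] / [2, 6] / [5];  Q = [1, 2, 6] / [3, 5] / [4]
Final shape: (3, 2, 1).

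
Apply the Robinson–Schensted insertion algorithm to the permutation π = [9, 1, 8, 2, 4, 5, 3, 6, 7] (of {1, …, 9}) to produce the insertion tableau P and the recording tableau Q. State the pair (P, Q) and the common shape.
P = [1, 2, 3, 5, 6, 7] / [4] / [8] / [9];  Q = [1, 3, 5, 6, 8, 9] / [2] / [4] / [7];  common shape = (6, 1, 1, 1)

Row-insert the values π_1, π_2, … into P one at a time, bumping the leftmost entry strictly greater than the inserted value down to the next row. The recording tableau Q records, in position (i, j), the step at which that cell was added to P.
  Insert 9 (step 1): P = [9];  Q = [1]
  Insert 1 (step 2): P = [1] / [9];  Q = [1] / [2]
  Insert 8 (step 3): P = [1, 8] / [9];  Q = [1, 3] / [2]
  Insert 2 (step 4): P = [1, 2] / [8] / [9];  Q = [1, 3] / [2] / [4]
  Insert 4 (step 5): P = [1, 2, 4] / [8] / [9];  Q = [1, 3, 5] / [2] / [4]
  Insert 5 (step 6): P = [1, 2, 4, 5] / [8] / [9];  Q = [1, 3, 5, 6] / [2] / [4]
  Insert 3 (step 7): P = [1, 2, 3, 5] / [4] / [8] / [9];  Q = [1, 3, 5, 6] / [2] / [4] / [7]
  Insert 6 (step 8): P = [1, 2, 3, 5, 6] / [4] / [8] / [9];  Q = [1, 3, 5, 6, 8] / [2] / [4] / [7]
  Insert 7 (step 9): P = [1, 2, 3, 5, 6, 7] / [4] / [8] / [9];  Q = [1, 3, 5, 6, 8, 9] / [2] / [4] / [7]
Final shape: (6, 1, 1, 1).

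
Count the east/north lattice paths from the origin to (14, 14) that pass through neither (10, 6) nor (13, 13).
Number of paths = 17273360

Inclusion–exclusion. Total paths: C(28, 14) = 40116600. Through P₁: C(16, 10)·C(12, 4) = 3963960. Through P₂: C(26, 13)·C(2, 1) = 20801200. Since P₁ is strictly southwest of P₂, a monotone path through both must visit P₁ then P₂; paths through both = C(16, 10)·C(10, 3)·C(2, 1) = 1921920. Avoid both = 40116600 − 3963960 − 20801200 + 1921920 = 17273360.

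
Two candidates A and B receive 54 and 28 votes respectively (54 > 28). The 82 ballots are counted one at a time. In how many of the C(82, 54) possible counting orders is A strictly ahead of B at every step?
Strict-lead orderings = 2141545201251718788240

Total orderings of the 82 votes with 54 for A: C(82, 54) = 6754104096255420793680. By the Bertrand ballot formula (Cycle Lemma / reflection principle), the number of orderings in which A is strictly ahead of B throughout is (p − q)/(p + q) · C(p + q, p) = (54 − 28)/(54 + 28) · 6754104096255420793680 = 2141545201251718788240.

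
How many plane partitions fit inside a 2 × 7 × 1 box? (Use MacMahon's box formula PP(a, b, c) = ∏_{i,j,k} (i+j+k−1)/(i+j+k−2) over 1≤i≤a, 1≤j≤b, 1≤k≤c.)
PP(2, 7, 1) = 36

Evaluate the triple product over i = 1..2, j = 1..7, k = 1..1. The factors are (2/1) · (3/2) · (4/3) · (5/4) · (6/5) · (7/6) · (8/7) · (3/2) · … (14 factors total). The numerators and denominators telescope so the product is an integer; carrying out the multiplication exactly gives PP(2, 7, 1) = 36.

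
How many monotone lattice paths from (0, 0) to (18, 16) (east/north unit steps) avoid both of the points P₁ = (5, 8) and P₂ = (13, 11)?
Number of paths = 1366554972

Inclusion–exclusion. Total paths: C(34, 18) = 2203961430. Through P₁: C(13, 5)·C(21, 13) = 261891630. Through P₂: C(24, 13)·C(10, 5) = 629028288. Since P₁ is strictly southwest of P₂, a monotone path through both must visit P₁ then P₂; paths through both = C(13, 5)·C(11, 8)·C(10, 5) = 53513460. Avoid both = 2203961430 − 261891630 − 629028288 + 53513460 = 1366554972.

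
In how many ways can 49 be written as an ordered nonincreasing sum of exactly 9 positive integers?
p(49, 9 parts) = 13338

Partitions of n into exactly k parts are in bijection with partitions of n − k into at most k parts (subtract 1 from each part). So p(49, exactly 9) = p(40, parts ≤ 9). Computing via the recurrence p(m, j) = p(m, j−1) + p(m−j, j) gives 13338.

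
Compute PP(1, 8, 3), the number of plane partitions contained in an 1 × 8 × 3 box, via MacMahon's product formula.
PP(1, 8, 3) = 165

Evaluate the triple product over i = 1..1, j = 1..8, k = 1..3. The factors are (2/1) · (3/2) · (4/3) · (3/2) · (4/3) · (5/4) · (4/3) · (5/4) · … (24 factors total). The numerators and denominators telescope so the product is an integer; carrying out the multiplication exactly gives PP(1, 8, 3) = 165.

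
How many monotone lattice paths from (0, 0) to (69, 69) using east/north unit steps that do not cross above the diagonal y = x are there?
C_69 = 337485502510215975556783793455058624700

These NE paths below the diagonal are counted by the Catalan number C_n = (1/(n + 1)) · C(2n, n). For n = 69: C_69 = (1/70) · C(138, 69) = 23623985175715118288974865541854103729000/70 = 337485502510215975556783793455058624700.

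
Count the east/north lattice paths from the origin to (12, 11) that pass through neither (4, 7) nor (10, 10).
Number of paths = 717620

Inclusion–exclusion. Total paths: C(23, 12) = 1352078. Through P₁: C(11, 4)·C(12, 8) = 163350. Through P₂: C(20, 10)·C(3, 2) = 554268. Since P₁ is strictly southwest of P₂, a monotone path through both must visit P₁ then P₂; paths through both = C(11, 4)·C(9, 6)·C(3, 2) = 83160. Avoid both = 1352078 − 163350 − 554268 + 83160 = 717620.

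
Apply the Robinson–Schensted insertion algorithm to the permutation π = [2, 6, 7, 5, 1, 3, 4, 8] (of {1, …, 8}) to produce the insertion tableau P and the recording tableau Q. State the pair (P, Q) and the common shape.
P = [1, 3, 4, 8] / [2, 5, 7] / [6];  Q = [1, 2, 3, 8] / [4, 6, 7] / [5];  common shape = (4, 3, 1)

Row-insert the values π_1, π_2, … into P one at a time, bumping the leftmost entry strictly greater than the inserted value down to the next row. The recording tableau Q records, in position (i, j), the step at which that cell was added to P.
  Insert 2 (step 1): P = [2];  Q = [1]
  Insert 6 (step 2): P = [2, 6];  Q = [1, 2]
  Insert 7 (step 3): P = [2, 6, 7];  Q = [1, 2, 3]
  Insert 5 (step 4): P = [2, 5, 7] / [6];  Q = [1, 2, 3] / [4]
  Insert 1 (step 5): P = [1, 5, 7] / [2] / [6];  Q = [1, 2, 3] / [4] / [5]
  Insert 3 (step 6): P = [1, 3, 7] / [2, 5] / [6];  Q = [1, 2, 3] / [4, 6] / [5]
  Insert 4 (step 7): P = [1, 3, 4] / [2, 5, 7] / [6];  Q = [1, 2, 3] / [4, 6, 7] / [5]
  Insert 8 (step 8): P = [1, 3, 4, 8] / [2, 5, 7] / [6];  Q = [1, 2, 3, 8] / [4, 6, 7] / [5]
Final shape: (4, 3, 1).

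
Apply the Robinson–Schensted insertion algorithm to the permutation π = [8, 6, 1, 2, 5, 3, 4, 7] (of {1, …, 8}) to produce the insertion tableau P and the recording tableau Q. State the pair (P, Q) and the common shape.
P = [1, 2, 3, 4, 7] / [5] / [6] / [8];  Q = [1, 4, 5, 7, 8] / [2] / [3] / [6];  common shape = (5, 1, 1, 1)

Row-insert the values π_1, π_2, … into P one at a time, bumping the leftmost entry strictly greater than the inserted value down to the next row. The recording tableau Q records, in position (i, j), the step at which that cell was added to P.
  Insert 8 (step 1): P = [8];  Q = [1]
  Insert 6 (step 2): P = [6] / [8];  Q = [1] / [2]
  Insert 1 (step 3): P = [1] / [6] / [8];  Q = [1] / [2] / [3]
  Insert 2 (step 4): P = [1, 2] / [6] / [8];  Q = [1, 4] / [2] / [3]
  Insert 5 (step 5): P = [1, 2, 5] / [6] / [8];  Q = [1, 4, 5] / [2] / [3]
  Insert 3 (step 6): P = [1, 2, 3] / [5] / [6] / [8];  Q = [1, 4, 5] / [2] / [3] / [6]
  Insert 4 (step 7): P = [1, 2, 3, 4] / [5] / [6] / [8];  Q = [1, 4, 5, 7] / [2] / [3] / [6]
  Insert 7 (step 8): P = [1, 2, 3, 4, 7] / [5] / [6] / [8];  Q = [1, 4, 5, 7, 8] / [2] / [3] / [6]
Final shape: (5, 1, 1, 1).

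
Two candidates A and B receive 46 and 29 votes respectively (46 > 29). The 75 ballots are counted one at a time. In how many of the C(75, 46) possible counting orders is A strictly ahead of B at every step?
Strict-lead orderings = 115582176701226353104

Total orderings of the 75 votes with 46 for A: C(75, 46) = 509921367799528028400. By the Bertrand ballot formula (Cycle Lemma / reflection principle), the number of orderings in which A is strictly ahead of B throughout is (p − q)/(p + q) · C(p + q, p) = (46 − 29)/(46 + 29) · 509921367799528028400 = 115582176701226353104.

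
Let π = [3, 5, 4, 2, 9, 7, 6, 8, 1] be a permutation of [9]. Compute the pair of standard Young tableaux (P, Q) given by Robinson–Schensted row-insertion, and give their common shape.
P = [1, 4, 6, 8] / [2, 7] / [3, 9] / [5];  Q = [1, 2, 5, 8] / [3, 6] / [4, 7] / [9];  common shape = (4, 2, 2, 1)

Row-insert the values π_1, π_2, … into P one at a time, bumping the leftmost entry strictly greater than the inserted value down to the next row. The recording tableau Q records, in position (i, j), the step at which that cell was added to P.
  Insert 3 (step 1): P = [3];  Q = [1]
  Insert 5 (step 2): P = [3, 5];  Q = [1, 2]
  Insert 4 (step 3): P = [3, 4] / [5];  Q = [1, 2] / [3]
  Insert 2 (step 4): P = [2, 4] / [3] / [5];  Q = [1, 2] / [3] / [4]
  Insert 9 (step 5): P = [2, 4, 9] / [3] / [5];  Q = [1, 2, 5] / [3] / [4]
  Insert 7 (step 6): P = [2, 4, 7] / [3, 9] / [5];  Q = [1, 2, 5] / [3, 6] / [4]
  Insert 6 (step 7): P = [2, 4, 6] / [3, 7] / [5, 9];  Q = [1, 2, 5] / [3, 6] / [4, 7]
  Insert 8 (step 8): P = [2, 4, 6, 8] / [3, 7] / [5, 9];  Q = [1, 2, 5, 8] / [3, 6] / [4, 7]
  Insert 1 (step 9): P = [1, 4, 6, 8] / [2, 7] / [3, 9] / [5];  Q = [1, 2, 5, 8] / [3, 6] / [4, 7] / [9]
Final shape: (4, 2, 2, 1).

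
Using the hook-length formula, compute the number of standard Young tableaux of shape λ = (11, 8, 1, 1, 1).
# SYT of shape (11, 8, 1, 1, 1) = 22573824

Hook-length formula: f^λ = n! / Π hook(c), product over all cells c of the Young diagram. For λ = (11, 8, 1, 1, 1), n = 22 boxes. Hook lengths by row (left-to-right, top-to-bottom): [15, 11, 10, 9, 8, 7, 6, 5, 3, 2, 1]; [11, 7, 6, 5, 4, 3, 2, 1]; [3]; [2]; [1]. Product of hooks = 49792216320000. So f^λ = 22! / 49792216320000 = 1124000727777607680000 / 49792216320000 = 22573824.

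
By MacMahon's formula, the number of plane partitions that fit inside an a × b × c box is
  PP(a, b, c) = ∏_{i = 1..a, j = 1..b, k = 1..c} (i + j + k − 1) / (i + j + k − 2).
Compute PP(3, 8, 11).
PP(3, 8, 11) = 4783805983320

Evaluate the triple product over i = 1..3, j = 1..8, k = 1..11. The factors are (2/1) · (3/2) · (4/3) · (5/4) · (6/5) · (7/6) · (8/7) · (9/8) · … (264 factors total). The numerators and denominators telescope so the product is an integer; carrying out the multiplication exactly gives PP(3, 8, 11) = 4783805983320.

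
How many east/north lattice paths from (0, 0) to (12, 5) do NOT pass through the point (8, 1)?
Number of paths = 5558

Total paths from (0, 0) to (12, 5): C(17, 12) = 6188. Paths through (8, 1): (paths (0, 0) → (8, 1)) × (paths (8, 1) → (12, 5)) = C(9, 8) · C(8, 4) = 9 · 70 = 630. Avoidance count = 6188 − 630 = 5558.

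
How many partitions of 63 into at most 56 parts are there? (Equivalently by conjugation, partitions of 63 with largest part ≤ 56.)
p(63, parts ≤ 56) = 1505469

Use the recurrence p(n, m) = p(n, m−1) + p(n−m, m): either the largest part is < m (count p(n, m−1)) or the largest part is exactly m (remove one copy of m, count p(n−m, m)). With p(0, ·) = 1 this gives p(63, parts ≤ 56) = 1505469. (By conjugating Young diagrams, this also counts partitions of 63 into at most 56 parts.)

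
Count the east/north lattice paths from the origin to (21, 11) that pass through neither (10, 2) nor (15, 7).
Number of paths = 85617600

Inclusion–exclusion. Total paths: C(32, 21) = 129024480. Through P₁: C(12, 10)·C(20, 11) = 11085360. Through P₂: C(22, 15)·C(10, 6) = 35814240. Since P₁ is strictly southwest of P₂, a monotone path through both must visit P₁ then P₂; paths through both = C(12, 10)·C(10, 5)·C(10, 6) = 3492720. Avoid both = 129024480 − 11085360 − 35814240 + 3492720 = 85617600.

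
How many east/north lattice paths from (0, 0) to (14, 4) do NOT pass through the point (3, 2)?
Number of paths = 2280

Total paths from (0, 0) to (14, 4): C(18, 14) = 3060. Paths through (3, 2): (paths (0, 0) → (3, 2)) × (paths (3, 2) → (14, 4)) = C(5, 3) · C(13, 11) = 10 · 78 = 780. Avoidance count = 3060 − 780 = 2280.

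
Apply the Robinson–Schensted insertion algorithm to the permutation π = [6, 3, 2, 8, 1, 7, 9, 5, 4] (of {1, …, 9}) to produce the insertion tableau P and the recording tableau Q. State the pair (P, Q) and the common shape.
P = [1, 4, 9] / [2, 5] / [3, 7] / [6, 8];  Q = [1, 4, 7] / [2, 6] / [3, 8] / [5, 9];  common shape = (3, 2, 2, 2)

Row-insert the values π_1, π_2, … into P one at a time, bumping the leftmost entry strictly greater than the inserted value down to the next row. The recording tableau Q records, in position (i, j), the step at which that cell was added to P.
  Insert 6 (step 1): P = [6];  Q = [1]
  Insert 3 (step 2): P = [3] / [6];  Q = [1] / [2]
  Insert 2 (step 3): P = [2] / [3] / [6];  Q = [1] / [2] / [3]
  Insert 8 (step 4): P = [2, 8] / [3] / [6];  Q = [1, 4] / [2] / [3]
  Insert 1 (step 5): P = [1, 8] / [2] / [3] / [6];  Q = [1, 4] / [2] / [3] / [5]
  Insert 7 (step 6): P = [1, 7] / [2, 8] / [3] / [6];  Q = [1, 4] / [2, 6] / [3] / [5]
  Insert 9 (step 7): P = [1, 7, 9] / [2, 8] / [3] / [6];  Q = [1, 4, 7] / [2, 6] / [3] / [5]
  Insert 5 (step 8): P = [1, 5, 9] / [2, 7] / [3, 8] / [6];  Q = [1, 4, 7] / [2, 6] / [3, 8] / [5]
  Insert 4 (step 9): P = [1, 4, 9] / [2, 5] / [3, 7] / [6, 8];  Q = [1, 4, 7] / [2, 6] / [3, 8] / [5, 9]
Final shape: (3, 2, 2, 2).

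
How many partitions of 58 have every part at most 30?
p(58, parts ≤ 30) = 700478

Use the recurrence p(n, m) = p(n, m−1) + p(n−m, m): either the largest part is < m (count p(n, m−1)) or the largest part is exactly m (remove one copy of m, count p(n−m, m)). With p(0, ·) = 1 this gives p(58, parts ≤ 30) = 700478. (By conjugating Young diagrams, this also counts partitions of 58 into at most 30 parts.)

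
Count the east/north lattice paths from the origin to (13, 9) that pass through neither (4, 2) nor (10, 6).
Number of paths = 228660

Inclusion–exclusion. Total paths: C(22, 13) = 497420. Through P₁: C(6, 4)·C(16, 9) = 171600. Through P₂: C(16, 10)·C(6, 3) = 160160. Since P₁ is strictly southwest of P₂, a monotone path through both must visit P₁ then P₂; paths through both = C(6, 4)·C(10, 6)·C(6, 3) = 63000. Avoid both = 497420 − 171600 − 160160 + 63000 = 228660.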